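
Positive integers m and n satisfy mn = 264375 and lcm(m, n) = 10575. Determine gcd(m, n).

gcd·lcm = product, so gcd = 264375/10575 = 25.

25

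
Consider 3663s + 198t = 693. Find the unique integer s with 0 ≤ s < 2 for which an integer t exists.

1

gcd(3663, 198) = 99 (Euclid: 3663 = 18·198 + 99; 198 = 2·99 + 0), and 99 | 693.
Extended Euclid: 3663·(1) + 198·(-18) = 99. Scale by 7: s₀ = 7.
General solution s = s₀ + 2k; reducing mod 2 gives s = 1 (and t = -15).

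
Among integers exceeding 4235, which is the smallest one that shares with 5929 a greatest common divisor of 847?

5082

5929 = 847·7. Any a with gcd(a, 5929) = 847 is a multiple of 847, say 847s, with s coprime to 7.
Need s > 4235/847, so s ≥ 6. First s ≥ 6 with gcd(s, 7) = 1 is s = 6. Thus a = 847·6 = 5082.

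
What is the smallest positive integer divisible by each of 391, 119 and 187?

30107

391 = 17 · 23; 119 = 7 · 17; 187 = 11 · 17
lcm takes max exponent of each prime: 7 · 11 · 17 · 23 = 30107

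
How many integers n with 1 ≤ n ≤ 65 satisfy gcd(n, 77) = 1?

Prime factors of 77: 7, 11. Count integers ≤ 65 divisible by none of them.
By inclusion–exclusion: 65 − ⌊65/7⌋ − ⌊65/11⌋ + ⌊65/77⌋ = 51.

51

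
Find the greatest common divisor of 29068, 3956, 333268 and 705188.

29068 = 2² · 13² · 43; 3956 = 2² · 23 · 43; 333268 = 2² · 13² · 17 · 29; 705188 = 2² · 11² · 31 · 47
gcd takes min exponent of each prime: 2² = 4

4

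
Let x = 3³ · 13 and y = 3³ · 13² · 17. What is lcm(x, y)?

max exponent per prime: 3³ · 13² · 17 = 77571

77571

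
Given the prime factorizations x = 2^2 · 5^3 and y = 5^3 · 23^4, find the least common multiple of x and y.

139920500

max exponent per prime: 2^2 · 5^3 · 23^4 = 139920500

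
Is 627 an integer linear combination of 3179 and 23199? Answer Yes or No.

Yes

gcd(3179, 23199): 23199 = 7·3179 + 946; 3179 = 3·946 + 341; 946 = 2·341 + 264; 341 = 1·264 + 77; 264 = 3·77 + 33; 77 = 2·33 + 11; 33 = 3·11 + 0 → 11
11 divides 627, so a solution exists.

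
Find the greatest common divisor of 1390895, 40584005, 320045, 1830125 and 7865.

605

gcd(1390895, 40584005): 40584005 = 29·1390895 + 248050; 1390895 = 5·248050 + 150645; 248050 = 1·150645 + 97405; 150645 = 1·97405 + 53240; 97405 = 1·53240 + 44165; 53240 = 1·44165 + 9075; 44165 = 4·9075 + 7865; 9075 = 1·7865 + 1210; 7865 = 6·1210 + 605; 1210 = 2·605 + 0 → 605
gcd(605, 320045): 320045 = 529·605 + 0 → 605
gcd(605, 1830125): 1830125 = 3025·605 + 0 → 605
gcd(605, 7865): 7865 = 13·605 + 0 → 605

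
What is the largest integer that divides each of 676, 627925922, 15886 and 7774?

338

gcd(676, 627925922): 627925922 = 928884·676 + 338; 676 = 2·338 + 0 → 338
gcd(338, 15886): 15886 = 47·338 + 0 → 338
gcd(338, 7774): 7774 = 23·338 + 0 → 338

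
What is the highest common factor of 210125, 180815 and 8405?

5

210125 = 5³ · 41²; 180815 = 5 · 29² · 43; 8405 = 5 · 41²
gcd takes min exponent of each prime: 5 = 5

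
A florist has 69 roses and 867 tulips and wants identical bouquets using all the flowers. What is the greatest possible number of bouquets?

69 = 3 · 23
867 = 3 · 17²
Common: 3 = 3

3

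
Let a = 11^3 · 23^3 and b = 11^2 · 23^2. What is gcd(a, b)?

64009

min exponent per shared prime: 11^2 · 23^2 = 64009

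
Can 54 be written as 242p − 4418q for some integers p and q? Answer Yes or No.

By Bézout, 242p − 4418q = 54 has integer solutions iff gcd(242, 4418) | 54.
Euclid: 4418 = 18·242 + 62; 242 = 3·62 + 56; 62 = 1·56 + 6; 56 = 9·6 + 2; 6 = 3·2 + 0. gcd = 2; 54 mod 2 = 0. Yes.

Yes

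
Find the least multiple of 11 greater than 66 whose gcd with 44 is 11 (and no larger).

44 = 11·4. Any t with gcd(t, 44) = 11 is a multiple of 11, say 11s, with s coprime to 4.
Need s > 66/11, so s ≥ 7. First s ≥ 7 with gcd(s, 4) = 1 is s = 7. Thus t = 11·7 = 77.

77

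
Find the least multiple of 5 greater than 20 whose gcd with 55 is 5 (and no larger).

25

Multiples of 5 above 20: 5·5, 5·6, … . Need the cofactor coprime to 55/5 = 11.
Checking s = 5, 6, … the first with gcd(s, 11) = 1 is s = 5, giving 25.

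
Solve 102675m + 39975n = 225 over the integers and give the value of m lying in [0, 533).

95

Reduce mod 39975: 102675m ≡ 225 (mod 39975). With g = gcd(102675, 39975) = 75 dividing 225, divide through: 1369m ≡ 3 (mod 533).
Since gcd(1369, 533) = 1, m ≡ 3·(1369)⁻¹ ≡ 95 (mod 533). Smallest non-negative: 95.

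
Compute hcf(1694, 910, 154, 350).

14

1694 = 2 · 7 · 11²; 910 = 2 · 5 · 7 · 13; 154 = 2 · 7 · 11; 350 = 2 · 5² · 7
gcd takes min exponent of each prime: 2 · 7 = 14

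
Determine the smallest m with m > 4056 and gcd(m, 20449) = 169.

20449 = 169·121. Any m with gcd(m, 20449) = 169 is a multiple of 169, say 169s, with s coprime to 121.
Need s > 4056/169, so s ≥ 25. First s ≥ 25 with gcd(s, 121) = 1 is s = 25. Thus m = 169·25 = 4225.

4225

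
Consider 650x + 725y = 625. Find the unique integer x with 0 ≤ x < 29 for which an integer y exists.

11

gcd(650, 725) = 25 (Euclid: 725 = 1·650 + 75; 650 = 8·75 + 50; 75 = 1·50 + 25; 50 = 2·25 + 0), and 25 | 625.
Extended Euclid: 650·(-10) + 725·(9) = 25. Scale by 25: x₀ = -250.
General solution x = x₀ + 29t; reducing mod 29 gives x = 11 (and y = -9).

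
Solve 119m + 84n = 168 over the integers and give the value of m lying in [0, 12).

0

gcd(119, 84) = 7 (Euclid: 119 = 1·84 + 35; 84 = 2·35 + 14; 35 = 2·14 + 7; 14 = 2·7 + 0), and 7 | 168.
Extended Euclid: 119·(5) + 84·(-7) = 7. Scale by 24: m₀ = 120.
General solution m = m₀ + 12t; reducing mod 12 gives m = 0 (and n = 2).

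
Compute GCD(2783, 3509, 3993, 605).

2783 = 11² · 23; 3509 = 11² · 29; 3993 = 3 · 11³; 605 = 5 · 11²
gcd takes min exponent of each prime: 11² = 121

121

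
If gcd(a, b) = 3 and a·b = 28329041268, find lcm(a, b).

For any two positive integers, gcd × lcm equals their product. Hence lcm = 28329041268 / 3 = 9443013756.

9443013756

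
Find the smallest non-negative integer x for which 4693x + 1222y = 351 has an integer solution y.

Euclid: 4693 = 3·1222 + 1027; 1222 = 1·1027 + 195; 1027 = 5·195 + 52; 195 = 3·52 + 39; 52 = 1·39 + 13; 39 = 3·13 + 0 → gcd = 13; 351 = 13·27.
Back-substitution yields 4693·(25) + 1222·(-96) = 13, so one solution is x = 25·27 = 675, y = -96·27 = -2592.
Solutions in x differ by 1222/13 = 94; the one in [0, 94) is 675 mod 94 = 17.

17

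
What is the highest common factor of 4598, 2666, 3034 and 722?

2

gcd(4598, 2666): 4598 = 1·2666 + 1932; 2666 = 1·1932 + 734; 1932 = 2·734 + 464; 734 = 1·464 + 270; 464 = 1·270 + 194; 270 = 1·194 + 76; 194 = 2·76 + 42; 76 = 1·42 + 34; 42 = 1·34 + 8; 34 = 4·8 + 2; 8 = 4·2 + 0 → 2
gcd(2, 3034): 3034 = 1517·2 + 0 → 2
gcd(2, 722): 722 = 361·2 + 0 → 2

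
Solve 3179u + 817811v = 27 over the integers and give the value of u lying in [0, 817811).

Reduce mod 817811: 3179u ≡ 27 (mod 817811). With g = gcd(3179, 817811) = 1 dividing 27, divide through: 3179u ≡ 27 (mod 817811).
Since gcd(3179, 817811) = 1, u ≡ 27·(3179)⁻¹ ≡ 786426 (mod 817811). Smallest non-negative: 786426.

786426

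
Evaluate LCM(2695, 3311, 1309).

1970045

lcm(2695, 3311) = 2695·3311/gcd = 8923145/77 = 115885
lcm(115885, 1309) = 115885·1309/gcd = 151693465/77 = 1970045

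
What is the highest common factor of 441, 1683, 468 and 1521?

9

gcd(441, 1683): 1683 = 3·441 + 360; 441 = 1·360 + 81; 360 = 4·81 + 36; 81 = 2·36 + 9; 36 = 4·9 + 0 → 9
gcd(9, 468): 468 = 52·9 + 0 → 9
gcd(9, 1521): 1521 = 169·9 + 0 → 9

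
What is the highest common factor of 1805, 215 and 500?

1805 = 5 · 19²; 215 = 5 · 43; 500 = 2² · 5³
gcd takes min exponent of each prime: 5 = 5

5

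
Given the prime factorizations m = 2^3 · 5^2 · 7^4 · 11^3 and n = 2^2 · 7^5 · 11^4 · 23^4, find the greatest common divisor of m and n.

12782924

min exponent per shared prime: 2^2 · 7^4 · 11^3 = 12782924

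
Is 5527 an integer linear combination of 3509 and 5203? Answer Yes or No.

gcd(3509, 5203): 5203 = 1·3509 + 1694; 3509 = 2·1694 + 121; 1694 = 14·121 + 0 → 121
121 does not divide 5527, so a solution does not exist.

No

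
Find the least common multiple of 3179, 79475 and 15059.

3179 = 11 · 17²; 79475 = 5² · 11 · 17²; 15059 = 11 · 37²
lcm takes max exponent of each prime: 5² · 11 · 17² · 37² = 108801275

108801275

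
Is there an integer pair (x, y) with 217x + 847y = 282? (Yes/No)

No

gcd(217, 847): 847 = 3·217 + 196; 217 = 1·196 + 21; 196 = 9·21 + 7; 21 = 3·7 + 0 → 7
7 does not divide 282, so a solution does not exist.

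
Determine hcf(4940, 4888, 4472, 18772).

gcd(4940, 4888): 4940 = 1·4888 + 52; 4888 = 94·52 + 0 → 52
gcd(52, 4472): 4472 = 86·52 + 0 → 52
gcd(52, 18772): 18772 = 361·52 + 0 → 52

52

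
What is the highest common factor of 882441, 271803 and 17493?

882441 = 3³ · 7² · 23 · 29; 271803 = 3 · 7² · 43²; 17493 = 3 · 7³ · 17
gcd takes min exponent of each prime: 3 · 7² = 147

147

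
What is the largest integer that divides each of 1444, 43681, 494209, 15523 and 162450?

1444 = 2² · 19²; 43681 = 11² · 19²; 494209 = 19² · 37²; 15523 = 19² · 43; 162450 = 2 · 3² · 5² · 19²
gcd takes min exponent of each prime: 19² = 361

361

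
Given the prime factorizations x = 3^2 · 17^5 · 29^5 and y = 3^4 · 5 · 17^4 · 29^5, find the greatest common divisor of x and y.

min exponent per shared prime: 3^2 · 17^4 · 29^5 = 15418005080661

15418005080661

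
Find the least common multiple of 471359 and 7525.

471359 = 7 · 17² · 233; 7525 = 5² · 7 · 43
max exponents: 5² · 7 · 17² · 43 · 233 = 506710925

506710925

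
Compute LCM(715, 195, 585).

6435

715 = 5 · 11 · 13; 195 = 3 · 5 · 13; 585 = 3² · 5 · 13
lcm takes max exponent of each prime: 3² · 5 · 11 · 13 = 6435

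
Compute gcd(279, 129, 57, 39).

3

gcd(279, 129): 279 = 2·129 + 21; 129 = 6·21 + 3; 21 = 7·3 + 0 → 3
gcd(3, 57): 57 = 19·3 + 0 → 3
gcd(3, 39): 39 = 13·3 + 0 → 3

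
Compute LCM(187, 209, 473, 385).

5347265

lcm(187, 209) = 187·209/gcd = 39083/11 = 3553
lcm(3553, 473) = 3553·473/gcd = 1680569/11 = 152779
lcm(152779, 385) = 152779·385/gcd = 58819915/11 = 5347265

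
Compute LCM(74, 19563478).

74 = 2 · 37; 19563478 = 2 · 11 · 23² · 41²
max exponents: 2 · 11 · 23² · 37 · 41² = 723848686

723848686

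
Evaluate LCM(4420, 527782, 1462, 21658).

3361971340

4420 = 2² · 5 · 13 · 17; 527782 = 2 · 17 · 19² · 43; 1462 = 2 · 17 · 43; 21658 = 2 · 7² · 13 · 17
lcm takes max exponent of each prime: 2² · 5 · 7² · 13 · 17 · 19² · 43 = 3361971340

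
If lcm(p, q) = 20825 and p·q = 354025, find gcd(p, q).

17

gcd·lcm = product, so gcd = 354025/20825 = 17.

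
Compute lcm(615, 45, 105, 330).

284130

615 = 3 · 5 · 41; 45 = 3² · 5; 105 = 3 · 5 · 7; 330 = 2 · 3 · 5 · 11
lcm takes max exponent of each prime: 2 · 3² · 5 · 7 · 11 · 41 = 284130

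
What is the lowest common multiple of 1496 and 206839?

18201832

gcd first: 206839 = 138·1496 + 391; 1496 = 3·391 + 323; 391 = 1·323 + 68; 323 = 4·68 + 51; 68 = 1·51 + 17; 51 = 3·17 + 0 → gcd = 17
lcm = 1496·206839/gcd = 309431144/17 = 18201832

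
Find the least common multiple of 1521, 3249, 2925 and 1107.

1521 = 3² · 13²; 3249 = 3² · 19²; 2925 = 3² · 5² · 13; 1107 = 3³ · 41
lcm takes max exponent of each prime: 3³ · 5² · 13² · 19² · 41 = 1688424075

1688424075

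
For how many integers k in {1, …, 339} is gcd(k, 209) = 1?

209 = 11·19. Inclusion–exclusion on these primes:
339 − ⌊339/11⌋ − ⌊339/19⌋ + ⌊339/209⌋ = 293

293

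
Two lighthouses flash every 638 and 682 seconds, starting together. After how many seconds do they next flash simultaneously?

19778

gcd first: 682 = 1·638 + 44; 638 = 14·44 + 22; 44 = 2·22 + 0 → gcd = 22
lcm = 638·682/gcd = 435116/22 = 19778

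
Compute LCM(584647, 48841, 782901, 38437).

lcm(584647, 48841) = 584647·48841/gcd = 28554744127/289 = 98805343
lcm(98805343, 782901) = 98805343·782901/gcd = 77354801840043/2023 = 38237667741
lcm(38237667741, 38437) = 38237667741·38437/gcd = 1469741234960817/2023 = 726515687079

726515687079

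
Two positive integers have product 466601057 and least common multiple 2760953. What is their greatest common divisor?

169

gcd·lcm = product, so gcd = 466601057/2760953 = 169.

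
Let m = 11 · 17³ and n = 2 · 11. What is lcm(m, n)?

108086

max exponent per prime: 2 · 11 · 17³ = 108086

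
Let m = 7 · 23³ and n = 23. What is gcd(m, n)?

23

min exponent per shared prime: 23 = 23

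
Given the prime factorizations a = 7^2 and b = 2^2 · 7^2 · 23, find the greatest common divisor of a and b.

min exponent per shared prime: 7^2 = 49

49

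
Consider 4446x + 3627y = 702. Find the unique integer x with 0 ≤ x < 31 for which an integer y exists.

23

gcd(4446, 3627) = 117 (Euclid: 4446 = 1·3627 + 819; 3627 = 4·819 + 351; 819 = 2·351 + 117; 351 = 3·117 + 0), and 117 | 702.
Extended Euclid: 4446·(9) + 3627·(-11) = 117. Scale by 6: x₀ = 54.
General solution x = x₀ + 31t; reducing mod 31 gives x = 23 (and y = -28).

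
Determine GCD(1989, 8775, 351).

117

gcd(1989, 8775): 8775 = 4·1989 + 819; 1989 = 2·819 + 351; 819 = 2·351 + 117; 351 = 3·117 + 0 → 117
gcd(117, 351): 351 = 3·117 + 0 → 117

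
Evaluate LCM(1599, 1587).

1599 = 3 · 13 · 41; 1587 = 3 · 23²
max exponents: 3 · 13 · 23² · 41 = 845871

845871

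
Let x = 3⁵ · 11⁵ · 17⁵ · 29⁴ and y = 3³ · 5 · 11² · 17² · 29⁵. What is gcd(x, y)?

min exponent per shared prime: 3³ · 11² · 17² · 29⁴ = 667788550803

667788550803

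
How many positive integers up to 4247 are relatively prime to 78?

Prime factors of 78: 2, 3, 13. Count integers ≤ 4247 divisible by none of them.
By inclusion–exclusion: 4247 − ⌊4247/2⌋ − ⌊4247/3⌋ − ⌊4247/13⌋ + ⌊4247/6⌋ + ⌊4247/26⌋ + ⌊4247/39⌋ − ⌊4247/78⌋ = 1307.

1307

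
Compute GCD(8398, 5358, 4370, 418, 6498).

gcd(8398, 5358): 8398 = 1·5358 + 3040; 5358 = 1·3040 + 2318; 3040 = 1·2318 + 722; 2318 = 3·722 + 152; 722 = 4·152 + 114; 152 = 1·114 + 38; 114 = 3·38 + 0 → 38
gcd(38, 4370): 4370 = 115·38 + 0 → 38
gcd(38, 418): 418 = 11·38 + 0 → 38
gcd(38, 6498): 6498 = 171·38 + 0 → 38

38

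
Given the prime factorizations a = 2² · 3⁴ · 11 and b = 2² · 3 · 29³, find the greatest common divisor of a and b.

min exponent per shared prime: 2² · 3 = 12

12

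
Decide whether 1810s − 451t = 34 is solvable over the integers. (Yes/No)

Yes

gcd(1810, 451): 1810 = 4·451 + 6; 451 = 75·6 + 1; 6 = 6·1 + 0 → 1
1 divides 34, so a solution exists.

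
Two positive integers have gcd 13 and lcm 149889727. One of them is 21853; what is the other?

89167

u·v = gcd·lcm = 13·149889727 = 1948566451, so v = 1948566451/21853 = 89167.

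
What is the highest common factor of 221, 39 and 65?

gcd(221, 39): 221 = 5·39 + 26; 39 = 1·26 + 13; 26 = 2·13 + 0 → 13
gcd(13, 65): 65 = 5·13 + 0 → 13

13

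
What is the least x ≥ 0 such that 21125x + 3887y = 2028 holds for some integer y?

Reduce mod 3887: 21125x ≡ 2028 (mod 3887). With g = gcd(21125, 3887) = 169 dividing 2028, divide through: 125x ≡ 12 (mod 23).
Since gcd(125, 23) = 1, x ≡ 12·(125)⁻¹ ≡ 15 (mod 23). Smallest non-negative: 15.

15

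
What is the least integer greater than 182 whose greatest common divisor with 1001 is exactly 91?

1001 = 91·11. Any k with gcd(k, 1001) = 91 is a multiple of 91, say 91s, with s coprime to 11.
Need s > 182/91, so s ≥ 3. First s ≥ 3 with gcd(s, 11) = 1 is s = 3. Thus k = 91·3 = 273.

273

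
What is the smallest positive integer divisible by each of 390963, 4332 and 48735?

70373340

390963 = 3 · 19⁴; 4332 = 2² · 3 · 19²; 48735 = 3³ · 5 · 19²
lcm takes max exponent of each prime: 2² · 3³ · 5 · 19⁴ = 70373340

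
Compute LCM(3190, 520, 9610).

159410680

lcm(3190, 520) = 3190·520/gcd = 1658800/10 = 165880
lcm(165880, 9610) = 165880·9610/gcd = 1594106800/10 = 159410680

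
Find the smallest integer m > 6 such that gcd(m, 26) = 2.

gcd(m, 26) = 2 forces 2 | m; write m = 2s. Then gcd(2s, 2·13) = 2·gcd(s, 13), so need gcd(s, 13) = 1.
2s > 6 gives s ≥ 4. The least s ≥ 4 coprime to 13 is 4, so m = 2·4 = 8.

8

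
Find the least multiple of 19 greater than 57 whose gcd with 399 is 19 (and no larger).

76

Multiples of 19 above 57: 19·4, 19·5, … . Need the cofactor coprime to 399/19 = 21.
Checking s = 4, 5, … the first with gcd(s, 21) = 1 is s = 4, giving 76.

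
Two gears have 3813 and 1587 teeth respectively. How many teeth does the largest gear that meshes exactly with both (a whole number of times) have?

3

3813 = 3 · 31 · 41
1587 = 3 · 23²
Common: 3 = 3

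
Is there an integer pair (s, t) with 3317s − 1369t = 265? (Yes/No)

Yes

By Bézout, 3317s − 1369t = 265 has integer solutions iff gcd(3317, 1369) | 265.
Euclid: 3317 = 2·1369 + 579; 1369 = 2·579 + 211; 579 = 2·211 + 157; 211 = 1·157 + 54; 157 = 2·54 + 49; 54 = 1·49 + 5; 49 = 9·5 + 4; 5 = 1·4 + 1; 4 = 4·1 + 0. gcd = 1; 265 mod 1 = 0. Yes.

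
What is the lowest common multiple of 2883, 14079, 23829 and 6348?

17492507557044

2883 = 3 · 31²; 14079 = 3 · 13 · 19²; 23829 = 3 · 13² · 47; 6348 = 2² · 3 · 23²
lcm takes max exponent of each prime: 2² · 3 · 13² · 19² · 23² · 31² · 47 = 17492507557044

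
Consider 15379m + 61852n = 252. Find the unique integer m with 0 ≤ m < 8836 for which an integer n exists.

Euclid: 61852 = 4·15379 + 336; 15379 = 45·336 + 259; 336 = 1·259 + 77; 259 = 3·77 + 28; 77 = 2·28 + 21; 28 = 1·21 + 7; 21 = 3·7 + 0 → gcd = 7; 252 = 7·36.
Back-substitution yields 15379·(2393) + 61852·(-595) = 7, so one solution is m = 2393·36 = 86148, n = -595·36 = -21420.
Solutions in m differ by 61852/7 = 8836; the one in [0, 8836) is 86148 mod 8836 = 6624.

6624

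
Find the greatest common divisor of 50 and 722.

Euclid: 722 = 14·50 + 22; 50 = 2·22 + 6; 22 = 3·6 + 4; 6 = 1·4 + 2; 4 = 2·2 + 0. Last nonzero remainder: 2.

2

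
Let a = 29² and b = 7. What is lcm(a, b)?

5887

max exponent per prime: 7 · 29² = 5887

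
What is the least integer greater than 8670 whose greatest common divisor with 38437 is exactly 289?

gcd(x, 38437) = 289 forces 289 | x; write x = 289s. Then gcd(289s, 289·133) = 289·gcd(s, 133), so need gcd(s, 133) = 1.
289s > 8670 gives s ≥ 31. The least s ≥ 31 coprime to 133 is 31, so x = 289·31 = 8959.

8959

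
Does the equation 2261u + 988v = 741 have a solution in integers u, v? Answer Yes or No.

Yes

gcd(2261, 988): 2261 = 2·988 + 285; 988 = 3·285 + 133; 285 = 2·133 + 19; 133 = 7·19 + 0 → 19
19 divides 741, so a solution exists.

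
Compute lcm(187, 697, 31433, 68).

187 = 11 · 17; 697 = 17 · 41; 31433 = 17 · 43²; 68 = 2² · 17
lcm takes max exponent of each prime: 2² · 11 · 17 · 41 · 43² = 56705132

56705132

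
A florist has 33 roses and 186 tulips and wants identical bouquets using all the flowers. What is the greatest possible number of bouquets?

Euclid: 186 = 5·33 + 21; 33 = 1·21 + 12; 21 = 1·12 + 9; 12 = 1·9 + 3; 9 = 3·3 + 0. Last nonzero remainder: 3.

3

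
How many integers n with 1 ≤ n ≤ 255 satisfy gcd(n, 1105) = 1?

1105 = 5·13·17. Inclusion–exclusion on these primes:
255 − ⌊255/5⌋ − ⌊255/13⌋ − ⌊255/17⌋ + ⌊255/65⌋ + ⌊255/85⌋ + ⌊255/221⌋ − ⌊255/1105⌋ = 177

177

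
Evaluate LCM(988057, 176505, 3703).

988057 = 7 · 17 · 19² · 23; 176505 = 3 · 5 · 7 · 41²; 3703 = 7 · 23²
lcm takes max exponent of each prime: 3 · 5 · 7 · 17 · 19² · 23² · 41² = 573018716865

573018716865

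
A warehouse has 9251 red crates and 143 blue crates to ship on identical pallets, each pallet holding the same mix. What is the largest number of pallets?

9251 = 11 · 29²
143 = 11 · 13
Common: 11 = 11

11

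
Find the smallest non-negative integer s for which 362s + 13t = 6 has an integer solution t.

10

gcd(362, 13) = 1 (Euclid: 362 = 27·13 + 11; 13 = 1·11 + 2; 11 = 5·2 + 1; 2 = 2·1 + 0), and 1 | 6.
Extended Euclid: 362·(6) + 13·(-167) = 1. Scale by 6: s₀ = 36.
General solution s = s₀ + 13k; reducing mod 13 gives s = 10 (and t = -278).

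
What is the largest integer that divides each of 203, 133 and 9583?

7

203 = 7 · 29; 133 = 7 · 19; 9583 = 7 · 37²
gcd takes min exponent of each prime: 7 = 7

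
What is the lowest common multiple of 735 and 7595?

22785

gcd first: 7595 = 10·735 + 245; 735 = 3·245 + 0 → gcd = 245
lcm = 735·7595/gcd = 5582325/245 = 22785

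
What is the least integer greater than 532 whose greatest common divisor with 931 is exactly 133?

931 = 133·7. Any t with gcd(t, 931) = 133 is a multiple of 133, say 133s, with s coprime to 7.
Need s > 532/133, so s ≥ 5. First s ≥ 5 with gcd(s, 7) = 1 is s = 5. Thus t = 133·5 = 665.

665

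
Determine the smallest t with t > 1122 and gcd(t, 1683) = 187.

gcd(t, 1683) = 187 forces 187 | t; write t = 187s. Then gcd(187s, 187·9) = 187·gcd(s, 9), so need gcd(s, 9) = 1.
187s > 1122 gives s ≥ 7. The least s ≥ 7 coprime to 9 is 7, so t = 187·7 = 1309.

1309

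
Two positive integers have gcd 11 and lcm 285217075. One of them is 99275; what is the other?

a·b = gcd·lcm = 11·285217075 = 3137387825, so b = 3137387825/99275 = 31603.

31603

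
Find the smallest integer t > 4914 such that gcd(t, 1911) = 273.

5187

gcd(t, 1911) = 273 forces 273 | t; write t = 273s. Then gcd(273s, 273·7) = 273·gcd(s, 7), so need gcd(s, 7) = 1.
273s > 4914 gives s ≥ 19. The least s ≥ 19 coprime to 7 is 19, so t = 273·19 = 5187.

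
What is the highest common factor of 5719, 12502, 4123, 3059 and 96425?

133

5719 = 7 · 19 · 43; 12502 = 2 · 7 · 19 · 47; 4123 = 7 · 19 · 31; 3059 = 7 · 19 · 23; 96425 = 5² · 7 · 19 · 29
gcd takes min exponent of each prime: 7 · 19 = 133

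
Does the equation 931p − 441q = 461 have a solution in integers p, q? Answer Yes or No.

No

By Bézout, 931p − 441q = 461 has integer solutions iff gcd(931, 441) | 461.
Euclid: 931 = 2·441 + 49; 441 = 9·49 + 0. gcd = 49; 461 mod 49 = 20. No.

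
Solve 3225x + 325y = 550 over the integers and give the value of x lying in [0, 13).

Euclid: 3225 = 9·325 + 300; 325 = 1·300 + 25; 300 = 12·25 + 0 → gcd = 25; 550 = 25·22.
Back-substitution yields 3225·(-1) + 325·(10) = 25, so one solution is x = -1·22 = -22, y = 10·22 = 220.
Solutions in x differ by 325/25 = 13; the one in [0, 13) is -22 mod 13 = 4.

4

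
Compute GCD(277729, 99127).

289

277729 = 17² · 31²
99127 = 7³ · 17²
Common: 17² = 289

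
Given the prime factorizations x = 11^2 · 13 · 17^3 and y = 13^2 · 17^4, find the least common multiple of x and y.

1707920929

max exponent per prime: 11^2 · 13^2 · 17^4 = 1707920929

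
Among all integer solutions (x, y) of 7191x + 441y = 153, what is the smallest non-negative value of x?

Euclid: 7191 = 16·441 + 135; 441 = 3·135 + 36; 135 = 3·36 + 27; 36 = 1·27 + 9; 27 = 3·9 + 0 → gcd = 9; 153 = 9·17.
Back-substitution yields 7191·(-13) + 441·(212) = 9, so one solution is x = -13·17 = -221, y = 212·17 = 3604.
Solutions in x differ by 441/9 = 49; the one in [0, 49) is -221 mod 49 = 24.

24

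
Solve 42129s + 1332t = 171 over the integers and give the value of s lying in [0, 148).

gcd(42129, 1332) = 9 (Euclid: 42129 = 31·1332 + 837; 1332 = 1·837 + 495; 837 = 1·495 + 342; 495 = 1·342 + 153; 342 = 2·153 + 36; 153 = 4·36 + 9; 36 = 4·9 + 0), and 9 | 171.
Extended Euclid: 42129·(-35) + 1332·(1107) = 9. Scale by 19: s₀ = -665.
General solution s = s₀ + 148k; reducing mod 148 gives s = 75 (and t = -2372).

75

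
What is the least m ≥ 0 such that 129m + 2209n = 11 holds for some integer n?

Reduce mod 2209: 129m ≡ 11 (mod 2209). With g = gcd(129, 2209) = 1 dividing 11, divide through: 129m ≡ 11 (mod 2209).
Since gcd(129, 2209) = 1, m ≡ 11·(129)⁻¹ ≡ 1507 (mod 2209). Smallest non-negative: 1507.

1507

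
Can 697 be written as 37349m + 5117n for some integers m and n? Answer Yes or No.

gcd(37349, 5117): 37349 = 7·5117 + 1530; 5117 = 3·1530 + 527; 1530 = 2·527 + 476; 527 = 1·476 + 51; 476 = 9·51 + 17; 51 = 3·17 + 0 → 17
17 divides 697, so a solution exists.

Yes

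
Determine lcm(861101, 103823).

89402089123

gcd first: 861101 = 8·103823 + 30517; 103823 = 3·30517 + 12272; 30517 = 2·12272 + 5973; 12272 = 2·5973 + 326; 5973 = 18·326 + 105; 326 = 3·105 + 11; 105 = 9·11 + 6; 11 = 1·6 + 5; 6 = 1·5 + 1; 5 = 5·1 + 0 → gcd = 1
lcm = 861101·103823/gcd = 89402089123/1 = 89402089123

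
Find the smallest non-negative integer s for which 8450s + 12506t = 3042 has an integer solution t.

27

Euclid: 12506 = 1·8450 + 4056; 8450 = 2·4056 + 338; 4056 = 12·338 + 0 → gcd = 338; 3042 = 338·9.
Back-substitution yields 8450·(3) + 12506·(-2) = 338, so one solution is s = 3·9 = 27, t = -2·9 = -18.
Solutions in s differ by 12506/338 = 37; the one in [0, 37) is 27 mod 37 = 27.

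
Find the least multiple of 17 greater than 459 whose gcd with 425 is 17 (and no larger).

476

gcd(x, 425) = 17 forces 17 | x; write x = 17s. Then gcd(17s, 17·25) = 17·gcd(s, 25), so need gcd(s, 25) = 1.
17s > 459 gives s ≥ 28. The least s ≥ 28 coprime to 25 is 28, so x = 17·28 = 476.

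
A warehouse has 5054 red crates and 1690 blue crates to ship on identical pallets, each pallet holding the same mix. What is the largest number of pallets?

2

Euclid: 5054 = 2·1690 + 1674; 1690 = 1·1674 + 16; 1674 = 104·16 + 10; 16 = 1·10 + 6; 10 = 1·6 + 4; 6 = 1·4 + 2; 4 = 2·2 + 0. Last nonzero remainder: 2.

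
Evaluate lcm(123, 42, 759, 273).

5663658

123 = 3 · 41; 42 = 2 · 3 · 7; 759 = 3 · 11 · 23; 273 = 3 · 7 · 13
lcm takes max exponent of each prime: 2 · 3 · 7 · 11 · 13 · 23 · 41 = 5663658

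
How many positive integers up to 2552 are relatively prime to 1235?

1235 = 5·13·19. Inclusion–exclusion on these primes:
2552 − ⌊2552/5⌋ − ⌊2552/13⌋ − ⌊2552/19⌋ + ⌊2552/65⌋ + ⌊2552/95⌋ + ⌊2552/247⌋ − ⌊2552/1235⌋ = 1785

1785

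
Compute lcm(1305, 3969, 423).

lcm(1305, 3969) = 1305·3969/gcd = 5179545/9 = 575505
lcm(575505, 423) = 575505·423/gcd = 243438615/9 = 27048735

27048735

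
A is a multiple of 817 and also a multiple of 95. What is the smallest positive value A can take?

817 = 19 · 43; 95 = 5 · 19
max exponents: 5 · 19 · 43 = 4085

4085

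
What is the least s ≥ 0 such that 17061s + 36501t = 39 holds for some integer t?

9574

Euclid: 36501 = 2·17061 + 2379; 17061 = 7·2379 + 408; 2379 = 5·408 + 339; 408 = 1·339 + 69; 339 = 4·69 + 63; 69 = 1·63 + 6; 63 = 10·6 + 3; 6 = 2·3 + 0 → gcd = 3; 39 = 3·13.
Back-substitution yields 17061·(-5815) + 36501·(2718) = 3, so one solution is s = -5815·13 = -75595, t = 2718·13 = 35334.
Solutions in s differ by 36501/3 = 12167; the one in [0, 12167) is -75595 mod 12167 = 9574.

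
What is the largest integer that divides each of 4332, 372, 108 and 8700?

gcd(4332, 372): 4332 = 11·372 + 240; 372 = 1·240 + 132; 240 = 1·132 + 108; 132 = 1·108 + 24; 108 = 4·24 + 12; 24 = 2·12 + 0 → 12
gcd(12, 108): 108 = 9·12 + 0 → 12
gcd(12, 8700): 8700 = 725·12 + 0 → 12

12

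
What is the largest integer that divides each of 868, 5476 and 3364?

4

868 = 2² · 7 · 31; 5476 = 2² · 37²; 3364 = 2² · 29²
gcd takes min exponent of each prime: 2² = 4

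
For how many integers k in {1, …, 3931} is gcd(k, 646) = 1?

646 = 2·17·19. Inclusion–exclusion on these primes:
3931 − ⌊3931/2⌋ − ⌊3931/17⌋ − ⌊3931/19⌋ + ⌊3931/34⌋ + ⌊3931/38⌋ + ⌊3931/323⌋ − ⌊3931/646⌋ = 1753

1753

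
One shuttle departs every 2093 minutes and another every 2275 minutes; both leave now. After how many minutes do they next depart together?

52325

2093 = 7 · 13 · 23; 2275 = 5² · 7 · 13
max exponents: 5² · 7 · 13 · 23 = 52325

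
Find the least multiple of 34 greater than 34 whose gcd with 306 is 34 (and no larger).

68

Multiples of 34 above 34: 34·2, 34·3, … . Need the cofactor coprime to 306/34 = 9.
Checking s = 2, 3, … the first with gcd(s, 9) = 1 is s = 2, giving 68.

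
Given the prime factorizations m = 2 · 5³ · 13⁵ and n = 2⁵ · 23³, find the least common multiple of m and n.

18070087724000

max exponent per prime: 2⁵ · 5³ · 13⁵ · 23³ = 18070087724000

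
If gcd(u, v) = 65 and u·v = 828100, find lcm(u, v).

12740

Since gcd(u,v)·lcm(u,v) = uv, lcm = 828100/65 = 12740.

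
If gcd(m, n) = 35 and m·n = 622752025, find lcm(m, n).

Since gcd(m,n)·lcm(m,n) = mn, lcm = 622752025/35 = 17792915.

17792915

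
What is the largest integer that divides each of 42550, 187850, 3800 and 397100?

gcd(42550, 187850): 187850 = 4·42550 + 17650; 42550 = 2·17650 + 7250; 17650 = 2·7250 + 3150; 7250 = 2·3150 + 950; 3150 = 3·950 + 300; 950 = 3·300 + 50; 300 = 6·50 + 0 → 50
gcd(50, 3800): 3800 = 76·50 + 0 → 50
gcd(50, 397100): 397100 = 7942·50 + 0 → 50

50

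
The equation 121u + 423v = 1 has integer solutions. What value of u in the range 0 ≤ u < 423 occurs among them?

7

Reduce mod 423: 121u ≡ 1 (mod 423). With g = gcd(121, 423) = 1 dividing 1, divide through: 121u ≡ 1 (mod 423).
Since gcd(121, 423) = 1, u ≡ 1·(121)⁻¹ ≡ 7 (mod 423). Smallest non-negative: 7.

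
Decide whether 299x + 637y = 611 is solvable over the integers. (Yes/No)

By Bézout, 299x + 637y = 611 has integer solutions iff gcd(299, 637) | 611.
Euclid: 637 = 2·299 + 39; 299 = 7·39 + 26; 39 = 1·26 + 13; 26 = 2·13 + 0. gcd = 13; 611 mod 13 = 0. Yes.

Yes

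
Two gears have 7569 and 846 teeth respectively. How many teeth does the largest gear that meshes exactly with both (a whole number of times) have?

9

Euclid: 7569 = 8·846 + 801; 846 = 1·801 + 45; 801 = 17·45 + 36; 45 = 1·36 + 9; 36 = 4·9 + 0. Last nonzero remainder: 9.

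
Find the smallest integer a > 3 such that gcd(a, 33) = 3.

6

gcd(a, 33) = 3 forces 3 | a; write a = 3s. Then gcd(3s, 3·11) = 3·gcd(s, 11), so need gcd(s, 11) = 1.
3s > 3 gives s ≥ 2. The least s ≥ 2 coprime to 11 is 2, so a = 3·2 = 6.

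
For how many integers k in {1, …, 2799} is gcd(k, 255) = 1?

1405

Prime factors of 255: 3, 5, 17. Count integers ≤ 2799 divisible by none of them.
By inclusion–exclusion: 2799 − ⌊2799/3⌋ − ⌊2799/5⌋ − ⌊2799/17⌋ + ⌊2799/15⌋ + ⌊2799/51⌋ + ⌊2799/85⌋ − ⌊2799/255⌋ = 1405.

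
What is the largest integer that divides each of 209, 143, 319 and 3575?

11

209 = 11 · 19; 143 = 11 · 13; 319 = 11 · 29; 3575 = 5² · 11 · 13
gcd takes min exponent of each prime: 11 = 11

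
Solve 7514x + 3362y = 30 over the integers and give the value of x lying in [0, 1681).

532

gcd(7514, 3362) = 2 (Euclid: 7514 = 2·3362 + 790; 3362 = 4·790 + 202; 790 = 3·202 + 184; 202 = 1·184 + 18; 184 = 10·18 + 4; 18 = 4·4 + 2; 4 = 2·2 + 0), and 2 | 30.
Extended Euclid: 7514·(-749) + 3362·(1674) = 2. Scale by 15: x₀ = -11235.
General solution x = x₀ + 1681t; reducing mod 1681 gives x = 532 (and y = -1189).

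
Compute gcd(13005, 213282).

Euclid: 213282 = 16·13005 + 5202; 13005 = 2·5202 + 2601; 5202 = 2·2601 + 0. Last nonzero remainder: 2601.

2601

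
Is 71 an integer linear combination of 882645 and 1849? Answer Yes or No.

Yes

By Bézout, 882645x + 1849y = 71 has integer solutions iff gcd(882645, 1849) | 71.
Euclid: 882645 = 477·1849 + 672; 1849 = 2·672 + 505; 672 = 1·505 + 167; 505 = 3·167 + 4; 167 = 41·4 + 3; 4 = 1·3 + 1; 3 = 3·1 + 0. gcd = 1; 71 mod 1 = 0. Yes.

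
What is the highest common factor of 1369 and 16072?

1

Euclid: 16072 = 11·1369 + 1013; 1369 = 1·1013 + 356; 1013 = 2·356 + 301; 356 = 1·301 + 55; 301 = 5·55 + 26; 55 = 2·26 + 3; 26 = 8·3 + 2; 3 = 1·2 + 1; 2 = 2·1 + 0. Last nonzero remainder: 1.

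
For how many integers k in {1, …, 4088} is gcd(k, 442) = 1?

442 = 2·13·17. Inclusion–exclusion on these primes:
4088 − ⌊4088/2⌋ − ⌊4088/13⌋ − ⌊4088/17⌋ + ⌊4088/26⌋ + ⌊4088/34⌋ + ⌊4088/221⌋ − ⌊4088/442⌋ = 1776

1776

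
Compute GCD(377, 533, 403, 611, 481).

13

gcd(377, 533): 533 = 1·377 + 156; 377 = 2·156 + 65; 156 = 2·65 + 26; 65 = 2·26 + 13; 26 = 2·13 + 0 → 13
gcd(13, 403): 403 = 31·13 + 0 → 13
gcd(13, 611): 611 = 47·13 + 0 → 13
gcd(13, 481): 481 = 37·13 + 0 → 13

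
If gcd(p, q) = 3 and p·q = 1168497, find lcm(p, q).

For any two positive integers, gcd × lcm equals their product. Hence lcm = 1168497 / 3 = 389499.

389499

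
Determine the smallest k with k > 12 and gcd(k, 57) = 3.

gcd(k, 57) = 3 forces 3 | k; write k = 3s. Then gcd(3s, 3·19) = 3·gcd(s, 19), so need gcd(s, 19) = 1.
3s > 12 gives s ≥ 5. The least s ≥ 5 coprime to 19 is 5, so k = 3·5 = 15.

15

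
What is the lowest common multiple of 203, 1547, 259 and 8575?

2033415475

lcm(203, 1547) = 203·1547/gcd = 314041/7 = 44863
lcm(44863, 259) = 44863·259/gcd = 11619517/7 = 1659931
lcm(1659931, 8575) = 1659931·8575/gcd = 14233908325/7 = 2033415475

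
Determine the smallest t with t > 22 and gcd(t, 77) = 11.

gcd(t, 77) = 11 forces 11 | t; write t = 11s. Then gcd(11s, 11·7) = 11·gcd(s, 7), so need gcd(s, 7) = 1.
11s > 22 gives s ≥ 3. The least s ≥ 3 coprime to 7 is 3, so t = 11·3 = 33.

33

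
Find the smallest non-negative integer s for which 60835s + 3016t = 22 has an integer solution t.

1306

Euclid: 60835 = 20·3016 + 515; 3016 = 5·515 + 441; 515 = 1·441 + 74; 441 = 5·74 + 71; 74 = 1·71 + 3; 71 = 23·3 + 2; 3 = 1·2 + 1; 2 = 2·1 + 0 → gcd = 1; 22 = 1·22.
Back-substitution yields 60835·(1019) + 3016·(-20554) = 1, so one solution is s = 1019·22 = 22418, t = -20554·22 = -452188.
Solutions in s differ by 3016/1 = 3016; the one in [0, 3016) is 22418 mod 3016 = 1306.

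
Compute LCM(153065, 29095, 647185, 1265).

41425664665

153065 = 5 · 11³ · 23; 29095 = 5 · 11 · 23²; 647185 = 5 · 7 · 11 · 41²; 1265 = 5 · 11 · 23
lcm takes max exponent of each prime: 5 · 7 · 11³ · 23² · 41² = 41425664665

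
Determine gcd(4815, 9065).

4815 = 3² · 5 · 107
9065 = 5 · 7² · 37
Common: 5 = 5

5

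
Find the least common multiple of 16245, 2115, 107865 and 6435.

5568314895

16245 = 3² · 5 · 19²; 2115 = 3² · 5 · 47; 107865 = 3³ · 5 · 17 · 47; 6435 = 3² · 5 · 11 · 13
lcm takes max exponent of each prime: 3³ · 5 · 11 · 13 · 17 · 19² · 47 = 5568314895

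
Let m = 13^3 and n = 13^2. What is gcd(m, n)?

min exponent per shared prime: 13^2 = 169

169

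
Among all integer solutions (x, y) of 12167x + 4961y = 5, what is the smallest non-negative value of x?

1127

Reduce mod 4961: 12167x ≡ 5 (mod 4961). With g = gcd(12167, 4961) = 1 dividing 5, divide through: 12167x ≡ 5 (mod 4961).
Since gcd(12167, 4961) = 1, x ≡ 5·(12167)⁻¹ ≡ 1127 (mod 4961). Smallest non-negative: 1127.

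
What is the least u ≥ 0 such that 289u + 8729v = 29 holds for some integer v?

725

gcd(289, 8729) = 1 (Euclid: 8729 = 30·289 + 59; 289 = 4·59 + 53; 59 = 1·53 + 6; 53 = 8·6 + 5; 6 = 1·5 + 1; 5 = 5·1 + 0), and 1 | 29.
Extended Euclid: 289·(-1480) + 8729·(49) = 1. Scale by 29: u₀ = -42920.
General solution u = u₀ + 8729t; reducing mod 8729 gives u = 725 (and v = -24).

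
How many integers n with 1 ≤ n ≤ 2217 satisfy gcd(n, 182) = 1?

878

Prime factors of 182: 2, 7, 13. Count integers ≤ 2217 divisible by none of them.
By inclusion–exclusion: 2217 − ⌊2217/2⌋ − ⌊2217/7⌋ − ⌊2217/13⌋ + ⌊2217/14⌋ + ⌊2217/26⌋ + ⌊2217/91⌋ − ⌊2217/182⌋ = 878.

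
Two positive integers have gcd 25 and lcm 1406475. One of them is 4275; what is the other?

m·n = gcd·lcm = 25·1406475 = 35161875, so n = 35161875/4275 = 8225.

8225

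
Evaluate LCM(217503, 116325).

255566025

gcd first: 217503 = 1·116325 + 101178; 116325 = 1·101178 + 15147; 101178 = 6·15147 + 10296; 15147 = 1·10296 + 4851; 10296 = 2·4851 + 594; 4851 = 8·594 + 99; 594 = 6·99 + 0 → gcd = 99
lcm = 217503·116325/gcd = 25301036475/99 = 255566025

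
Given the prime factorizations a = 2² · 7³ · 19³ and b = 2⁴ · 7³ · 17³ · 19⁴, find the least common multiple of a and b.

max exponent per prime: 2⁴ · 7³ · 17³ · 19⁴ = 3513785696624

3513785696624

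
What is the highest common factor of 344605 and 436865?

344605 = 5 · 41³
436865 = 5 · 11 · 13² · 47
Common: 5 = 5

5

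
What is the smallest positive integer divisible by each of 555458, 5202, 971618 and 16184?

235298674296

lcm(555458, 5202) = 555458·5202/gcd = 2889492516/578 = 4999122
lcm(4999122, 971618) = 4999122·971618/gcd = 4857236919396/578 = 8403524082
lcm(8403524082, 16184) = 8403524082·16184/gcd = 136002633743088/578 = 235298674296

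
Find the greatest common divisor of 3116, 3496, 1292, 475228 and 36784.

76

gcd(3116, 3496): 3496 = 1·3116 + 380; 3116 = 8·380 + 76; 380 = 5·76 + 0 → 76
gcd(76, 1292): 1292 = 17·76 + 0 → 76
gcd(76, 475228): 475228 = 6253·76 + 0 → 76
gcd(76, 36784): 36784 = 484·76 + 0 → 76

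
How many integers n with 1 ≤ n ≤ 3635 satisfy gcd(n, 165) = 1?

1763

165 = 3·5·11. Inclusion–exclusion on these primes:
3635 − ⌊3635/3⌋ − ⌊3635/5⌋ − ⌊3635/11⌋ + ⌊3635/15⌋ + ⌊3635/33⌋ + ⌊3635/55⌋ − ⌊3635/165⌋ = 1763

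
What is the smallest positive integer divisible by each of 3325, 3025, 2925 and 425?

3325 = 5² · 7 · 19; 3025 = 5² · 11²; 2925 = 3² · 5² · 13; 425 = 5² · 17
lcm takes max exponent of each prime: 3² · 5² · 7 · 11² · 13 · 17 · 19 = 800224425

800224425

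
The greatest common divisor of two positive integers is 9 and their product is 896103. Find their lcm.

gcd·lcm = product, so lcm = 896103/9 = 99567.

99567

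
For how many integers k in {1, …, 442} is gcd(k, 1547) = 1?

328

Prime factors of 1547: 7, 13, 17. Count integers ≤ 442 divisible by none of them.
By inclusion–exclusion: 442 − ⌊442/7⌋ − ⌊442/13⌋ − ⌊442/17⌋ + ⌊442/91⌋ + ⌊442/119⌋ + ⌊442/221⌋ − ⌊442/1547⌋ = 328.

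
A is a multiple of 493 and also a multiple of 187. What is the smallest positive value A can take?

gcd first: 493 = 2·187 + 119; 187 = 1·119 + 68; 119 = 1·68 + 51; 68 = 1·51 + 17; 51 = 3·17 + 0 → gcd = 17
lcm = 493·187/gcd = 92191/17 = 5423

5423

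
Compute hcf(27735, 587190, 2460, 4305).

gcd(27735, 587190): 587190 = 21·27735 + 4755; 27735 = 5·4755 + 3960; 4755 = 1·3960 + 795; 3960 = 4·795 + 780; 795 = 1·780 + 15; 780 = 52·15 + 0 → 15
gcd(15, 2460): 2460 = 164·15 + 0 → 15
gcd(15, 4305): 4305 = 287·15 + 0 → 15

15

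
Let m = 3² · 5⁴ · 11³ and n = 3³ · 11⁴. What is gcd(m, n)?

min exponent per shared prime: 3² · 11³ = 11979

11979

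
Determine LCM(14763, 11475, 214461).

lcm(14763, 11475) = 14763·11475/gcd = 169405425/3 = 56468475
lcm(56468475, 214461) = 56468475·214461/gcd = 12110285616975/27 = 448529096925

448529096925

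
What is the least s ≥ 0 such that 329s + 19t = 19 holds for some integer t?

0

Reduce mod 19: 329s ≡ 19 (mod 19). With g = gcd(329, 19) = 1 dividing 19, divide through: 329s ≡ 19 (mod 19).
Since gcd(329, 19) = 1, s ≡ 19·(329)⁻¹ ≡ 0 (mod 19). Smallest non-negative: 0.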